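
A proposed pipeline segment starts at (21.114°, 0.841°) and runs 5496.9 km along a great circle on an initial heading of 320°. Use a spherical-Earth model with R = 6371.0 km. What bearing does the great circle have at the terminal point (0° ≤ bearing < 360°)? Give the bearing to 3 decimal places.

final bearing 287.674°

δ = 5496.9/6371 = 0.862800 rad (49.4348°).
With φ₁ = 21.114° = 0.368509 rad and θ = 320° = 5.585054 rad:
Applying the spherical law of cosines for sides, sin φ₂ = sin φ₁ cos δ + cos φ₁ sin δ cos θ = 0.777129, so φ₂ = 50.998°.
For the longitude increment, Δλ = atan2( sin θ sin δ cos φ₁, cos δ − sin φ₁ sin φ₂ ) = atan2(-0.455522, 0.370372) = -50.886°.
λ₂ = λ₁ + Δλ = -50.045°.
The forward bearing on arrival equals the back-azimuth from the destination plus 180°.
Back-azimuth from P₂ (50.998°, -50.045°) to P₁ (21.114°, 0.841°), with Δλ' = λ₁ − λ₂ = 50.886°: atan2( sin Δλ' cos φ₁ , cos φ₂ sin φ₁ − sin φ₂ cos φ₁ cos Δλ' ) = 107.674°.
Final bearing = (107.674° + 180°) mod 360° = 287.674°.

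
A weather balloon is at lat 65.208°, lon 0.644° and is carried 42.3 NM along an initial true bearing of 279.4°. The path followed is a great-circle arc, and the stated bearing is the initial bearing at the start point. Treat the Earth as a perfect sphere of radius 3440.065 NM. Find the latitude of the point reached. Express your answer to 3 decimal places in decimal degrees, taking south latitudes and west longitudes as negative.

The arc subtends δ = 42.3/3440.065 = 0.012296 rad at the centre.
Start latitude φ₁ = 1.138094 rad; initial bearing θ = 4.876450 rad.
Destination latitude: φ₂ = arcsin( sin φ₁ cos δ + cos φ₁ sin δ cos θ ) = arcsin(0.908610) = 65.314°.
Then Δλ = atan2(-0.005087, 0.175056) = -0.029050 rad, from sin θ sin δ cos φ₁ over cos δ − sin φ₁ sin φ₂.
λ₂ = 0.644° + -1.664° = -1.020°.

latitude 65.314°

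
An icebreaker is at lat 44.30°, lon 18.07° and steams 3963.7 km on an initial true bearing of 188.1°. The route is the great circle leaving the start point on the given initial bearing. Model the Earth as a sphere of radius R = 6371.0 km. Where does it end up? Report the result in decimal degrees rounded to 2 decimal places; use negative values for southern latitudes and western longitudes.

latitude 8.89°, longitude 13.30°

The arc subtends δ = 3963.7/6371 = 0.622147 rad at the centre.
With φ₁ = 44.30° = 0.773181 rad and θ = 188.1° = 3.282964 rad:
Applying the spherical law of cosines for sides, sin φ₂ = sin φ₁ cos δ + cos φ₁ sin δ cos θ = 0.154621, so φ₂ = 8.89°.
For the longitude increment, Δλ = atan2( sin θ sin δ cos φ₁, cos δ − sin φ₁ sin φ₂ ) = atan2(-0.058769, 0.704639) = -4.77°.
λ₂ = 18.07° + -4.77° = 13.30°.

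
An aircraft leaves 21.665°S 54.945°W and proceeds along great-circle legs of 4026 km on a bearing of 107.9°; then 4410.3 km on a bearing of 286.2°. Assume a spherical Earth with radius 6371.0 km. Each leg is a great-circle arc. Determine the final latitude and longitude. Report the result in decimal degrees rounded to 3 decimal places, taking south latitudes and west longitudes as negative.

Apply the spherical direct solution leg by leg, carrying full precision between legs.
Leg 1: from (-21.665°, -54.945°), δ = 4026/6371 = 0.631926 rad, θ = 107.9° → φ = -27.815°, λ = -15.485°.
Leg 2: from (-27.815°, -15.485°), δ = 4410.3/6371 = 0.692246 rad, θ = 286.2° → φ = -11.637°, λ = -54.225°.

latitude -11.637°, longitude -54.225°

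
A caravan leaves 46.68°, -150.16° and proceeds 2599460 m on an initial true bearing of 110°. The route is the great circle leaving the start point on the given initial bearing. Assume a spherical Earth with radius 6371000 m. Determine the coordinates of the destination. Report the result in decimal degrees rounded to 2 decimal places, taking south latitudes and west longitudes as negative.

latitude 35.08°, longitude -123.06°

Central angle δ = d/R = 0.408014 rad.
With φ₁ = 46.68° = 0.814720 rad and θ = 110° = 1.919862 rad:
sin φ₂ = sin φ₁ cos δ + cos φ₁ sin δ cos θ = (0.727533)(0.917910) + (0.686072)(0.396788)(-0.342020) = 0.574704
φ₂ = asin(0.574704) = 0.612242 rad = 35.08°.
Then Δλ = atan2(0.255808, 0.499794) = 0.473064 rad, from sin θ sin δ cos φ₁ over cos δ − sin φ₁ sin φ₂.
λ₂ = -150.16° + 27.10° = -123.06°.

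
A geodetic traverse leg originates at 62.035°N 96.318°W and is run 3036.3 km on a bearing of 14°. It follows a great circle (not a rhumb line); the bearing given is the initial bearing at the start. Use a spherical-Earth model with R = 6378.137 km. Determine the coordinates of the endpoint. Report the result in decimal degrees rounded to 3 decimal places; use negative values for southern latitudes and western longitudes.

Central angle δ = d/R = 0.476048 rad.
With φ₁ = 62.035° = 1.082715 rad and θ = 14° = 0.244346 rad:
sin φ₂ = sin φ₁ cos δ + cos φ₁ sin δ cos θ = (0.883234)(0.888813) + (0.468932)(0.458270)(0.970296) = 0.993544
φ₂ = asin(0.993544) = 1.457106 rad = 83.486°.
Then Δλ = atan2(0.051988, 0.011281) = 1.357125 rad, from sin θ sin δ cos φ₁ over cos δ − sin φ₁ sin φ₂.
Hence λ₂ = -96.318° + 77.758° = -18.560°.

latitude 83.486°, longitude -18.560°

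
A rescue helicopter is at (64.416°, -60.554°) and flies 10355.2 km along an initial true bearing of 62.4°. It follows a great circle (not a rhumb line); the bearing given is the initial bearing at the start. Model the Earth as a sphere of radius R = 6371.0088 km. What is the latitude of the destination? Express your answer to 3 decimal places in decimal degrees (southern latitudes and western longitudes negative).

latitude 8.660°

Central angle δ = d/R = 1.625363 rad.
Converting: φ₁ = 1.124271 rad, θ = 1.089085 rad.
Applying the spherical law of cosines for sides, sin φ₂ = sin φ₁ cos δ + cos φ₁ sin δ cos θ = 0.150577, so φ₂ = 8.660°.
Δλ = atan2( sin θ sin δ cos φ₁ , cos δ − sin φ₁ sin φ₂ ) = atan2(0.382123, -0.190353) = 2.032959 rad = 116.480°.
λ₂ = λ₁ + Δλ = 55.926°.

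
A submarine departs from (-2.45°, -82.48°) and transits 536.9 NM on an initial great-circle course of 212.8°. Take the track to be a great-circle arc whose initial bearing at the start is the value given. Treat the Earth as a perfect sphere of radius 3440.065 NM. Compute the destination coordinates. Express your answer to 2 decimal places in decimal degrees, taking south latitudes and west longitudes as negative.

δ = 536.9/3440.065 = 0.156073 rad (8.9423°).
Converting: φ₁ = -0.042761 rad, θ = 3.714061 rad.
sin φ₂ = sin φ₁ cos δ + cos φ₁ sin δ cos θ = (-0.042748)(0.987845) + (0.999086)(0.155440)(-0.840567) = -0.172766
φ₂ = asin(-0.172766) = -0.173637 rad = -9.95°.
Δλ = atan2( sin θ sin δ cos φ₁ , cos δ − sin φ₁ sin φ₂ ) = atan2(-0.084126, 0.980460) = -0.085593 rad = -4.90°.
λ₂ = λ₁ + Δλ = -87.38°.

latitude -9.95°, longitude -87.38°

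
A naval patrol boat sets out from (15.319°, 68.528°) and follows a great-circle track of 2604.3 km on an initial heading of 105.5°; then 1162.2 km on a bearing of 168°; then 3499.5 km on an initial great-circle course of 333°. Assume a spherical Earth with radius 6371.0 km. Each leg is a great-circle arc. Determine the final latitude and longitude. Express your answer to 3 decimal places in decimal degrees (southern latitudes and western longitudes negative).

latitude 25.619°, longitude 78.209°

Apply the spherical direct solution leg by leg, carrying full precision between legs.
Leg 1: from (15.319°, 68.528°), δ = 2604.3/6371 = 0.408774 rad, θ = 105.5° → φ = 8.046°, λ = 91.286°.
Leg 2: from (8.046°, 91.286°), δ = 1162.2/6371 = 0.182420 rad, θ = 168° → φ = -2.180°, λ = 93.449°.
Leg 3: from (-2.180°, 93.449°), δ = 3499.5/6371 = 0.549286 rad, θ = 333° → φ = 25.619°, λ = 78.209°.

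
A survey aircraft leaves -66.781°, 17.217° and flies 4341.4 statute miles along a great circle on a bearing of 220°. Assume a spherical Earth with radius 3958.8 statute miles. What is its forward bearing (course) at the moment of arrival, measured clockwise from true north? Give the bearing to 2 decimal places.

final bearing 339.55°

The arc subtends δ = 4341.4/3958.8 = 1.096645 rad at the centre.
With φ₁ = -66.781° = -1.165548 rad and θ = 220° = 3.839724 rad:
Destination latitude: φ₂ = arcsin( sin φ₁ cos δ + cos φ₁ sin δ cos θ ) = arcsin(-0.688295) = -43.495°.
For the longitude increment, Δλ = atan2( sin θ sin δ cos φ₁, cos δ − sin φ₁ sin φ₂ ) = atan2(-0.225460, -0.175963) = -127.971°.
Hence λ₂ = 17.217° + -127.971° = -110.754°.
The forward bearing on arrival equals the back-azimuth from the destination plus 180°.
Back-azimuth from P₂ (-43.50°, -110.75°) to P₁ (-66.78°, 17.22°), with Δλ' = λ₁ − λ₂ = 127.97°: atan2( sin Δλ' cos φ₁ , cos φ₂ sin φ₁ − sin φ₂ cos φ₁ cos Δλ' ) = 159.55°.
Final bearing = (159.55° + 180°) mod 360° = 339.55°.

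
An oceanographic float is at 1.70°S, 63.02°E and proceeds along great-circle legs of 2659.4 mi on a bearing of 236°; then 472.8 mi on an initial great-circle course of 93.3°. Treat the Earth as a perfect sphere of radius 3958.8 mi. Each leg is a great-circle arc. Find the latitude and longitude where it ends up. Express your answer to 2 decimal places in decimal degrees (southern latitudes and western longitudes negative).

latitude -22.01°, longitude 36.64°

Apply the spherical direct solution leg by leg, carrying full precision between legs.
Leg 1: from (-1.70°, 63.02°), δ = 2659.4/3958.8 = 0.671769 rad, θ = 236° → φ = -21.78°, λ = 29.26°.
Leg 2: from (-21.78°, 29.26°), δ = 472.8/3958.8 = 0.119430 rad, θ = 93.3° → φ = -22.01°, λ = 36.64°.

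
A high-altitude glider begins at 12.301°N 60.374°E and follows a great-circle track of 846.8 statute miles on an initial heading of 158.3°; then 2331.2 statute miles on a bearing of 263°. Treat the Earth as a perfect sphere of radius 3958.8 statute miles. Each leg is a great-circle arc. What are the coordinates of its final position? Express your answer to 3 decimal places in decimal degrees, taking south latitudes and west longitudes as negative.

Apply the spherical direct solution leg by leg, carrying full precision between legs.
Leg 1: from (12.301°, 60.374°), δ = 846.8/3958.8 = 0.213903 rad, θ = 158.3° → φ = 0.887°, λ = 64.876°.
Leg 2: from (0.887°, 64.876°), δ = 2331.2/3958.8 = 0.588865 rad, θ = 263° → φ = -3.141°, λ = 31.365°.

latitude -3.141°, longitude 31.365°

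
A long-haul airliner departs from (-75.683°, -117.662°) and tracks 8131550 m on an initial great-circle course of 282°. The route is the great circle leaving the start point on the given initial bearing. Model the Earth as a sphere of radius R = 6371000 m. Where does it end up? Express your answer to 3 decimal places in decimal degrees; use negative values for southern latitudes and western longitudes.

latitude -13.415°, longitude 168.120°

δ = 8131550/6371000 = 1.276338 rad (73.1288°).
With φ₁ = -75.683° = -1.320918 rad and θ = 282° = 4.921828 rad:
Applying the spherical law of cosines for sides, sin φ₂ = sin φ₁ cos δ + cos φ₁ sin δ cos θ = -0.232007, so φ₂ = -13.415°.
For the longitude increment, Δλ = atan2( sin θ sin δ cos φ₁, cos δ − sin φ₁ sin φ₂ ) = atan2(-0.231472, 0.065420) = -74.218°.
λ₂ = -117.662° + -74.218° = -191.880°, normalized to (−180°, 180°] → 168.120°.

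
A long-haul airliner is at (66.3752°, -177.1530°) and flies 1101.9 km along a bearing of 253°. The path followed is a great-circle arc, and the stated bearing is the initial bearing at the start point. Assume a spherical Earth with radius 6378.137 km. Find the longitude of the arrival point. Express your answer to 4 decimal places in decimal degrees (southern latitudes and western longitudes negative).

longitude 162.3956°

Angular distance δ = d/R = 1101.9 / 6378.137 = 0.172762 rad.
Start latitude φ₁ = 1.158466 rad; initial bearing θ = 4.415683 rad.
Destination latitude: φ₂ = arcsin( sin φ₁ cos δ + cos φ₁ sin δ cos θ ) = arcsin(0.882409) = 61.9344°.
For the longitude increment, Δλ = atan2( sin θ sin δ cos φ₁, cos δ − sin φ₁ sin φ₂ ) = atan2(-0.065880, 0.176660) = -20.4514°.
λ₂ = -177.1530° + -20.4514° = -197.6044°, normalized to (−180°, 180°] → 162.3956°.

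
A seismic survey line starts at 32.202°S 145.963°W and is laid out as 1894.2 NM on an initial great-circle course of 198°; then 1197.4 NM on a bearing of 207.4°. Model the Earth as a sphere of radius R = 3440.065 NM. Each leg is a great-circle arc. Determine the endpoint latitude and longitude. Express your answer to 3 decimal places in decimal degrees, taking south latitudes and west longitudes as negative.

latitude -75.746°, longitude 154.905°

Apply the spherical direct solution leg by leg, carrying full precision between legs.
Leg 1: from (-32.202°, -145.963°), δ = 1894.2/3440.065 = 0.550629 rad, θ = 198° → φ = -61.070°, λ = -165.489°.
Leg 2: from (-61.070°, -165.489°), δ = 1197.4/3440.065 = 0.348075 rad, θ = 207.4° → φ = -75.746°, λ = 154.905°.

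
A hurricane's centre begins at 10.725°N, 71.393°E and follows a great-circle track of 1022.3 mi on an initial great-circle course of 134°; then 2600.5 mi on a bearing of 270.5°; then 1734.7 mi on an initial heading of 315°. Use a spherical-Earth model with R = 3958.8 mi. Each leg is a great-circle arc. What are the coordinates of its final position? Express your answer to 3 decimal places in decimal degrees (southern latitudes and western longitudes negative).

latitude 17.991°, longitude 25.953°

Apply the spherical direct solution leg by leg, carrying full precision between legs.
Leg 1: from (10.725°, 71.393°), δ = 1022.3/3958.8 = 0.258235 rad, θ = 134° → φ = 0.322°, λ = 81.979°.
Leg 2: from (0.322°, 81.979°), δ = 2600.5/3958.8 = 0.656891 rad, θ = 270.5° → φ = 0.561°, λ = 44.341°.
Leg 3: from (0.561°, 44.341°), δ = 1734.7/3958.8 = 0.438188 rad, θ = 315° → φ = 17.991°, λ = 25.953°.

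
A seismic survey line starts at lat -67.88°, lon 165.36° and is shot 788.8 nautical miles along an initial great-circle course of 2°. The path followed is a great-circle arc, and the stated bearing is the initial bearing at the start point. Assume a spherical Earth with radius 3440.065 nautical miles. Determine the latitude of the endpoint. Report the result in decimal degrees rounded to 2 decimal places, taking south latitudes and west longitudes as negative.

The arc subtends δ = 788.8/3440.065 = 0.229298 rad at the centre.
Converting: φ₁ = -1.184729 rad, θ = 0.034907 rad.
Applying the spherical law of cosines for sides, sin φ₂ = sin φ₁ cos δ + cos φ₁ sin δ cos θ = -0.816615, so φ₂ = -54.75°.
Then Δλ = atan2(0.002987, 0.217316) = 0.013744 rad, from sin θ sin δ cos φ₁ over cos δ − sin φ₁ sin φ₂.
Hence λ₂ = 165.36° + 0.79° = 166.15°.

latitude -54.75°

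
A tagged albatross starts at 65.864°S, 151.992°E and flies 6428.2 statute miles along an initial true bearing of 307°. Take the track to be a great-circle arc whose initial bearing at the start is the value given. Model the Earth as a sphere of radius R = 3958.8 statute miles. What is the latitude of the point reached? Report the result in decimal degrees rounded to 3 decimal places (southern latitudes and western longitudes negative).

Angular distance δ = d/R = 6428.2 / 3958.8 = 1.623775 rad.
Start latitude φ₁ = -1.149544 rad; initial bearing θ = 5.358161 rad.
Destination latitude: φ₂ = arcsin( sin φ₁ cos δ + cos φ₁ sin δ cos θ ) = arcsin(0.294064) = 17.101°.
Then Δλ = atan2(-0.326107, 0.215402) = -0.987057 rad, from sin θ sin δ cos φ₁ over cos δ − sin φ₁ sin φ₂.
λ₂ = λ₁ + Δλ = 95.438°.

latitude 17.101°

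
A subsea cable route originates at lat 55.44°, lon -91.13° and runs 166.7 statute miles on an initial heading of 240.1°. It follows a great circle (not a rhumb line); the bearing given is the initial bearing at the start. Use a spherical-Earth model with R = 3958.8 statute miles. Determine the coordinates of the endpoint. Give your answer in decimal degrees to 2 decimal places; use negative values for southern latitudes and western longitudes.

latitude 54.18°, longitude -94.71°

The arc subtends δ = 166.7/3958.8 = 0.042109 rad at the centre.
Converting: φ₁ = 0.967611 rad, θ = 4.190536 rad.
sin φ₂ = sin φ₁ cos δ + cos φ₁ sin δ cos θ = (0.823533)(0.999114) + (0.567269)(0.042096)(-0.498488) = 0.810899
φ₂ = asin(0.810899) = 0.945686 rad = 54.18°.
For the longitude increment, Δλ = atan2( sin θ sin δ cos φ₁, cos δ − sin φ₁ sin φ₂ ) = atan2(-0.020701, 0.331312) = -3.58°.
λ₂ = -91.13° + -3.58° = -94.71°.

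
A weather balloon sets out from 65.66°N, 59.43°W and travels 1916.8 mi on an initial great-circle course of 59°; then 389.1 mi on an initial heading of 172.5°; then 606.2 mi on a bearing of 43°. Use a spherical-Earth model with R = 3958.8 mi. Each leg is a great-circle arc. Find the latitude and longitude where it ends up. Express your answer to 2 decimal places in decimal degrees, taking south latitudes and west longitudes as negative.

Apply the spherical direct solution leg by leg, carrying full precision between legs.
Leg 1: from (65.66°, -59.43°), δ = 1916.8/3958.8 = 0.484187 rad, θ = 59° → φ = 64.85°, λ = 10.43°.
Leg 2: from (64.85°, 10.43°), δ = 389.1/3958.8 = 0.098287 rad, θ = 172.5° → φ = 59.26°, λ = 11.86°.
Leg 3: from (59.26°, 11.86°), δ = 606.2/3958.8 = 0.153127 rad, θ = 43° → φ = 65.02°, λ = 26.12°.

latitude 65.02°, longitude 26.12°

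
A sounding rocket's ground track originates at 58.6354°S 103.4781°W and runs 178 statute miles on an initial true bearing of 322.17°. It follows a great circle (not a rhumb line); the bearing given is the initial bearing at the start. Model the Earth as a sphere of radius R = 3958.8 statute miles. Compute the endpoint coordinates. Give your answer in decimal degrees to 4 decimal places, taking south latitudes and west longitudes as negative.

latitude -56.5671°, longitude -106.3461°

The arc subtends δ = 178/3958.8 = 0.044963 rad at the centre.
Converting: φ₁ = -1.023381 rad, θ = 5.622927 rad.
Destination latitude: φ₂ = arcsin( sin φ₁ cos δ + cos φ₁ sin δ cos θ ) = arcsin(-0.834532) = -56.5671°.
Δλ = atan2( sin θ sin δ cos φ₁ , cos δ − sin φ₁ sin φ₂ ) = atan2(-0.014348, 0.286406) = -0.050056 rad = -2.8680°.
λ₂ = -103.4781° + -2.8680° = -106.3461°.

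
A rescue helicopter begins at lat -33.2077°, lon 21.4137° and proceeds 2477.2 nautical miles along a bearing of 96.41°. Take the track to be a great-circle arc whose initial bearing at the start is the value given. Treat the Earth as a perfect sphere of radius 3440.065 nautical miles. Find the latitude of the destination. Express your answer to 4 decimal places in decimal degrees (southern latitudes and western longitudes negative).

Central angle δ = d/R = 0.720103 rad.
With φ₁ = -33.2077° = -0.579584 rad and θ = 96.41° = 1.682672 rad:
Destination latitude: φ₂ = arcsin( sin φ₁ cos δ + cos φ₁ sin δ cos θ ) = arcsin(-0.473309) = -28.2493°.
For the longitude increment, Δλ = atan2( sin θ sin δ cos φ₁, cos δ − sin φ₁ sin φ₂ ) = atan2(0.548316, 0.492518) = 48.0686°.
Hence λ₂ = 21.4137° + 48.0686° = 69.4823°.

latitude -28.2493°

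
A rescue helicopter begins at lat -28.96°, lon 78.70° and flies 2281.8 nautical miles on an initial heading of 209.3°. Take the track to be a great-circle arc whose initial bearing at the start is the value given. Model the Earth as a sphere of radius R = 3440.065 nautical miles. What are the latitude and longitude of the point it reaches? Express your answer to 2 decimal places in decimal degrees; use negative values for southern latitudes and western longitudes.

δ = 2281.8/3440.065 = 0.663301 rad (38.0044°).
With φ₁ = -28.96° = -0.505447 rad and θ = 209.3° = 3.652974 rad:
Applying the spherical law of cosines for sides, sin φ₂ = sin φ₁ cos δ + cos φ₁ sin δ cos θ = -0.851342, so φ₂ = -58.36°.
For the longitude increment, Δλ = atan2( sin θ sin δ cos φ₁, cos δ − sin φ₁ sin φ₂ ) = atan2(-0.263645, 0.375745) = -35.06°.
λ₂ = 78.70° + -35.06° = 43.64°.

latitude -58.36°, longitude 43.64°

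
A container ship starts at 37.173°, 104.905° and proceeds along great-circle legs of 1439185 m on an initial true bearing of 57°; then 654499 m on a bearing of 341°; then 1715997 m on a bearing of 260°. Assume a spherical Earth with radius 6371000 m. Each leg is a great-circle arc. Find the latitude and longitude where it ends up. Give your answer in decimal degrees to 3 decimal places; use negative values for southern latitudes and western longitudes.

latitude 44.063°, longitude 95.571°

Apply the spherical direct solution leg by leg, carrying full precision between legs.
Leg 1: from (37.173°, 104.905°), δ = 1439185/6371000 = 0.225896 rad, θ = 57° → φ = 43.320°, λ = 119.868°.
Leg 2: from (43.320°, 119.868°), δ = 654499/6371000 = 0.102731 rad, θ = 341° → φ = 48.851°, λ = 116.960°.
Leg 3: from (48.851°, 116.960°), δ = 1715997/6371000 = 0.269345 rad, θ = 260° → φ = 44.063°, λ = 95.571°.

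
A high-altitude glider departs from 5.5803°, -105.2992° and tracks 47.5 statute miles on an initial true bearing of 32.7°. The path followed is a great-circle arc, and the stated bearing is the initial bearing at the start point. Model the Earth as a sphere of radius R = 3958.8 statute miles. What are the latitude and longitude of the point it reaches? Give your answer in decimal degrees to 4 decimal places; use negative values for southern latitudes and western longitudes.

latitude 6.1587°, longitude -104.9257°

Central angle δ = d/R = 0.011999 rad.
Converting: φ₁ = 0.097395 rad, θ = 0.570723 rad.
Applying the spherical law of cosines for sides, sin φ₂ = sin φ₁ cos δ + cos φ₁ sin δ cos θ = 0.107283, so φ₂ = 6.1587°.
Then Δλ = atan2(0.006451, 0.989496) = 0.006520 rad, from sin θ sin δ cos φ₁ over cos δ − sin φ₁ sin φ₂.
Hence λ₂ = -105.2992° + 0.3735° = -104.9257°.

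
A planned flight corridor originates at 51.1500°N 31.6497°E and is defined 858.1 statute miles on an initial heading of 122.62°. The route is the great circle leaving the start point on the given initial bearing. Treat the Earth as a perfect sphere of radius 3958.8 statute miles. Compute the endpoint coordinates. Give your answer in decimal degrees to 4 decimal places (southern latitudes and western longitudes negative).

latitude 43.4597°, longitude 46.1008°

Angular distance δ = d/R = 858.1 / 3958.8 = 0.216758 rad.
Start latitude φ₁ = 0.892736 rad; initial bearing θ = 2.140123 rad.
Applying the spherical law of cosines for sides, sin φ₂ = sin φ₁ cos δ + cos φ₁ sin δ cos θ = 0.687844, so φ₂ = 43.4597°.
Δλ = atan2( sin θ sin δ cos φ₁ , cos δ − sin φ₁ sin φ₂ ) = atan2(0.113627, 0.440913) = 0.252220 rad = 14.4511°.
Hence λ₂ = 31.6497° + 14.4511° = 46.1008°.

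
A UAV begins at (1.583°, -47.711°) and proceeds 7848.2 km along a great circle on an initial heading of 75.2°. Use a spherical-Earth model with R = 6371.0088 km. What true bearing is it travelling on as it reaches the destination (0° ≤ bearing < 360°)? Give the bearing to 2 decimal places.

final bearing 86.52°

The arc subtends δ = 7848.2/6371.0088 = 1.231861 rad at the centre.
Start latitude φ₁ = 0.027629 rad; initial bearing θ = 1.312488 rad.
Destination latitude: φ₂ = arcsin( sin φ₁ cos δ + cos φ₁ sin δ cos θ ) = arcsin(0.250006) = 14.478°.
Δλ = atan2( sin θ sin δ cos φ₁ , cos δ − sin φ₁ sin φ₂ ) = atan2(0.911472, 0.325576) = 1.227723 rad = 70.343°.
λ₂ = -47.711° + 70.343° = 22.632°.
The forward bearing on arrival equals the back-azimuth from the destination plus 180°.
Back-azimuth from P₂ (14.48°, 22.63°) to P₁ (1.58°, -47.71°), with Δλ' = λ₁ − λ₂ = -70.34°: atan2( sin Δλ' cos φ₁ , cos φ₂ sin φ₁ − sin φ₂ cos φ₁ cos Δλ' ) = 266.52°.
Final bearing = (266.52° + 180°) mod 360° = 86.52°.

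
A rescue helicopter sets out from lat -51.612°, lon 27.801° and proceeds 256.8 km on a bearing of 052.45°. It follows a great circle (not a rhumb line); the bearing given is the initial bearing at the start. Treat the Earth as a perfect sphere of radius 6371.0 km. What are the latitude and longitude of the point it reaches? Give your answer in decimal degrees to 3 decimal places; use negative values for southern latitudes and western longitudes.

Angular distance δ = d/R = 256.8 / 6371 = 0.040308 rad.
With φ₁ = -51.612° = -0.900799 rad and θ = 52.45° = 0.915425 rad:
Applying the spherical law of cosines for sides, sin φ₂ = sin φ₁ cos δ + cos φ₁ sin δ cos θ = -0.767936, so φ₂ = -50.169°.
Δλ = atan2( sin θ sin δ cos φ₁ , cos δ − sin φ₁ sin φ₂ ) = atan2(0.019839, 0.397261) = 0.049899 rad = 2.859°.
λ₂ = λ₁ + Δλ = 30.660°.

latitude -50.169°, longitude 30.660°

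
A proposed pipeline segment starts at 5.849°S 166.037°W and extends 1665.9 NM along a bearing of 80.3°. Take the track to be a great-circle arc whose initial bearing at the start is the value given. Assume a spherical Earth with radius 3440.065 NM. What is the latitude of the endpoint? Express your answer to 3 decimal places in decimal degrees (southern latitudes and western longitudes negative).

Angular distance δ = d/R = 1665.9 / 3440.065 = 0.484264 rad.
With φ₁ = -5.849° = -0.102084 rad and θ = 80.3° = 1.401499 rad:
Applying the spherical law of cosines for sides, sin φ₂ = sin φ₁ cos δ + cos φ₁ sin δ cos θ = -0.012157, so φ₂ = -0.697°.
For the longitude increment, Δλ = atan2( sin θ sin δ cos φ₁, cos δ − sin φ₁ sin φ₂ ) = atan2(0.456512, 0.883779) = 27.318°.
λ₂ = -166.037° + 27.318° = -138.719°.

latitude -0.697°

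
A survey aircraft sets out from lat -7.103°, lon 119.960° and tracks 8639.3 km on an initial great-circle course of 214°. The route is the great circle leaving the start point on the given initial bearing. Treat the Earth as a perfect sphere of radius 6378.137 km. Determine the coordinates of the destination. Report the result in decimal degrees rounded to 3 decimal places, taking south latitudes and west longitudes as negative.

latitude -56.103°, longitude 41.632°

Angular distance δ = d/R = 8639.3 / 6378.137 = 1.354518 rad.
With φ₁ = -7.103° = -0.123971 rad and θ = 214° = 3.735005 rad:
Applying the spherical law of cosines for sides, sin φ₂ = sin φ₁ cos δ + cos φ₁ sin δ cos θ = -0.830045, so φ₂ = -56.103°.
Δλ = atan2( sin θ sin δ cos φ₁ , cos δ − sin φ₁ sin φ₂ ) = atan2(-0.541974, 0.111958) = -1.367086 rad = -78.328°.
λ₂ = 119.960° + -78.328° = 41.632°.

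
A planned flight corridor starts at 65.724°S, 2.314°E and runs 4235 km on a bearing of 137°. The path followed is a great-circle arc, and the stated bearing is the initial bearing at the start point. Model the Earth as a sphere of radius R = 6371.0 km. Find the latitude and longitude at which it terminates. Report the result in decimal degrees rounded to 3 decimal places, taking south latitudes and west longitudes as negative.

The arc subtends δ = 4235/6371 = 0.664731 rad at the centre.
Start latitude φ₁ = -1.147100 rad; initial bearing θ = 2.391101 rad.
Applying the spherical law of cosines for sides, sin φ₂ = sin φ₁ cos δ + cos φ₁ sin δ cos θ = -0.902961, so φ₂ = -64.550°.
Then Δλ = atan2(0.172959, -0.036035) = 1.776200 rad, from sin θ sin δ cos φ₁ over cos δ − sin φ₁ sin φ₂.
Hence λ₂ = 2.314° + 101.769° = 104.083°.

latitude -64.550°, longitude 104.083°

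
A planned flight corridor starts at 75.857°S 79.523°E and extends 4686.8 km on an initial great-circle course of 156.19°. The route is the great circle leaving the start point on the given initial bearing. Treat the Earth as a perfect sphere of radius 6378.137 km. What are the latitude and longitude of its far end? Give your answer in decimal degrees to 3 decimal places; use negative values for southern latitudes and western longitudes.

latitude -60.382°, longitude -133.684°

Angular distance δ = d/R = 4686.8 / 6378.137 = 0.734823 rad.
With φ₁ = -75.857° = -1.323954 rad and θ = 156.19° = 2.726030 rad:
sin φ₂ = sin φ₁ cos δ + cos φ₁ sin δ cos θ = (-0.969689)(0.741950) + (0.244343)(0.670456)(-0.914889) = -0.869338
φ₂ = asin(-0.869338) = -1.053862 rad = -60.382°.
For the longitude increment, Δλ = atan2( sin θ sin δ cos φ₁, cos δ − sin φ₁ sin φ₂ ) = atan2(0.066135, -0.101038) = 146.793°.
λ₂ = 79.523° + 146.793° = 226.316°, normalized to (−180°, 180°] → -133.684°.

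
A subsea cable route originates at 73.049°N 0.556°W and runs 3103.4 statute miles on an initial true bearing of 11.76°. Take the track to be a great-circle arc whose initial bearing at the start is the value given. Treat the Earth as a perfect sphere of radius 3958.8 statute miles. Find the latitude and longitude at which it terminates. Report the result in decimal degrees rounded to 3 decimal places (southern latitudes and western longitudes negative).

latitude 61.512°, longitude 161.884°

Angular distance δ = d/R = 3103.4 / 3958.8 = 0.783924 rad.
With φ₁ = 73.049° = 1.274946 rad and θ = 11.76° = 0.205251 rad:
sin φ₂ = sin φ₁ cos δ + cos φ₁ sin δ cos θ = (0.956554)(0.708148) + (0.291554)(0.706064)(0.979010) = 0.878917
φ₂ = asin(0.878917) = 1.073587 rad = 61.512°.
Then Δλ = atan2(0.041956, -0.132584) = 2.835114 rad, from sin θ sin δ cos φ₁ over cos δ − sin φ₁ sin φ₂.
λ₂ = λ₁ + Δλ = 161.884°.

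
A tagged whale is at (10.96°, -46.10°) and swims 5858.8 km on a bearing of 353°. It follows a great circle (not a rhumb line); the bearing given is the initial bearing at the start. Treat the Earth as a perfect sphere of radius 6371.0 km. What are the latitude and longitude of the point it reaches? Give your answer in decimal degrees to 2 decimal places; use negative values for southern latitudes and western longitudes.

latitude 62.91°, longitude -58.39°

Angular distance δ = d/R = 5858.8 / 6371 = 0.919604 rad.
With φ₁ = 10.96° = 0.191288 rad and θ = 353° = 6.161012 rad:
Applying the spherical law of cosines for sides, sin φ₂ = sin φ₁ cos δ + cos φ₁ sin δ cos θ = 0.890275, so φ₂ = 62.91°.
Δλ = atan2( sin θ sin δ cos φ₁ , cos δ − sin φ₁ sin φ₂ ) = atan2(-0.095162, 0.436873) = -0.214476 rad = -12.29°.
λ₂ = λ₁ + Δλ = -58.39°.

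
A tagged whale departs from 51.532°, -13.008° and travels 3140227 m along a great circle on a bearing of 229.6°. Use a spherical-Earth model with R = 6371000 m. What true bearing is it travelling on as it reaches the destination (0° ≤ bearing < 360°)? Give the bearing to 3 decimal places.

The arc subtends δ = 3140227/6371000 = 0.492894 rad at the centre.
Converting: φ₁ = 0.899403 rad, θ = 4.007276 rad.
sin φ₂ = sin φ₁ cos δ + cos φ₁ sin δ cos θ = (0.782956)(0.880967) + (0.622077)(0.473177)(-0.648120) = 0.498982
φ₂ = asin(0.498982) = 0.522424 rad = 29.933°.
Δλ = atan2( sin θ sin δ cos φ₁ , cos δ − sin φ₁ sin φ₂ ) = atan2(-0.224161, 0.490286) = -0.428829 rad = -24.570°.
λ₂ = -13.008° + -24.570° = -37.578°.
The forward bearing on arrival equals the back-azimuth from the destination plus 180°.
Back-azimuth from P₂ (29.933°, -37.578°) to P₁ (51.532°, -13.008°), with Δλ' = λ₁ − λ₂ = 24.570°: atan2( sin Δλ' cos φ₁ , cos φ₂ sin φ₁ − sin φ₂ cos φ₁ cos Δλ' ) = 33.138°.
Final bearing = (33.138° + 180°) mod 360° = 213.138°.

final bearing 213.138°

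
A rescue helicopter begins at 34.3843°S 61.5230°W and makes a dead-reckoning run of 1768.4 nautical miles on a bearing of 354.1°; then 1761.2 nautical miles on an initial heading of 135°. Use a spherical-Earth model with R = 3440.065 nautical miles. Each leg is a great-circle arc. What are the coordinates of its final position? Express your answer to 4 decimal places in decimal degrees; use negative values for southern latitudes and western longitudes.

Apply the spherical direct solution leg by leg, carrying full precision between legs.
Leg 1: from (-34.3843°, -61.5230°), δ = 1768.4/3440.065 = 0.514060 rad, θ = 354.1° → φ = -5.0545°, λ = -64.4316°.
Leg 2: from (-5.0545°, -64.4316°), δ = 1761.2/3440.065 = 0.511967 rad, θ = 135° → φ = -24.9524°, λ = -41.9696°.

latitude -24.9524°, longitude -41.9696°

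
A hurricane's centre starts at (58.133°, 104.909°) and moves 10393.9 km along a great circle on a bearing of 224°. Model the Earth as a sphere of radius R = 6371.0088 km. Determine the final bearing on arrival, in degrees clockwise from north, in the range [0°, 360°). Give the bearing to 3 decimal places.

final bearing 203.975°

Angular distance δ = d/R = 10393.9 / 6371.0088 = 1.631437 rad.
With φ₁ = 58.133° = 1.014612 rad and θ = 224° = 3.909538 rad:
Applying the spherical law of cosines for sides, sin φ₂ = sin φ₁ cos δ + cos φ₁ sin δ cos θ = -0.430546, so φ₂ = -25.502°.
Δλ = atan2( sin θ sin δ cos φ₁ , cos δ − sin φ₁ sin φ₂ ) = atan2(-0.366070, 0.305049) = -0.876074 rad = -50.195°.
λ₂ = 104.909° + -50.195° = 54.714°.
The forward bearing on arrival equals the back-azimuth from the destination plus 180°.
Back-azimuth from P₂ (-25.502°, 54.714°) to P₁ (58.133°, 104.909°), with Δλ' = λ₁ − λ₂ = 50.195°: atan2( sin Δλ' cos φ₁ , cos φ₂ sin φ₁ − sin φ₂ cos φ₁ cos Δλ' ) = 23.975°.
Final bearing = (23.975° + 180°) mod 360° = 203.975°.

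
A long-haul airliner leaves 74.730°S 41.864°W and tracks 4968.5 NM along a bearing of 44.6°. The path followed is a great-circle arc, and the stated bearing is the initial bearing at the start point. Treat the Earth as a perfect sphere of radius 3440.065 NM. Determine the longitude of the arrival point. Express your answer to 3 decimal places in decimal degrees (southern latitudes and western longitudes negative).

longitude 2.402°

δ = 4968.5/3440.065 = 1.444304 rad (82.7525°).
Converting: φ₁ = -1.304285 rad, θ = 0.778417 rad.
Applying the spherical law of cosines for sides, sin φ₂ = sin φ₁ cos δ + cos φ₁ sin δ cos θ = 0.064325, so φ₂ = 3.688°.
Then Δλ = atan2(0.183447, 0.188210) = 0.772585 rad, from sin θ sin δ cos φ₁ over cos δ − sin φ₁ sin φ₂.
Hence λ₂ = -41.864° + 44.266° = 2.402°.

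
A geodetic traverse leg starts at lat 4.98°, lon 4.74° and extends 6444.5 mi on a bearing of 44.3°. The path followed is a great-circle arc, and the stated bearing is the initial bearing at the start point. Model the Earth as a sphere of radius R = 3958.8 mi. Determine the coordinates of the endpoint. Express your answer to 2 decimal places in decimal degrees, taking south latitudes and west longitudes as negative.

latitude 44.98°, longitude 104.42°

δ = 6444.5/3958.8 = 1.627892 rad (93.2714°).
With φ₁ = 4.98° = 0.086917 rad and θ = 44.3° = 0.773181 rad:
Applying the spherical law of cosines for sides, sin φ₂ = sin φ₁ cos δ + cos φ₁ sin δ cos θ = 0.706876, so φ₂ = 44.98°.
For the longitude increment, Δλ = atan2( sin θ sin δ cos φ₁, cos δ − sin φ₁ sin φ₂ ) = atan2(0.694645, -0.118427) = 99.68°.
Hence λ₂ = 4.74° + 99.68° = 104.42°.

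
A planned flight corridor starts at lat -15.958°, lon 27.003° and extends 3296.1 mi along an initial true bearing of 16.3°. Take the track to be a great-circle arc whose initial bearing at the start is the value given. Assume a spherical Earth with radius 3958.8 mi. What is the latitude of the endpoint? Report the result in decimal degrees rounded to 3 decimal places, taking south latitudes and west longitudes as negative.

δ = 3296.1/3958.8 = 0.832601 rad (47.7045°).
Converting: φ₁ = -0.278520 rad, θ = 0.284489 rad.
Applying the spherical law of cosines for sides, sin φ₂ = sin φ₁ cos δ + cos φ₁ sin δ cos θ = 0.497577, so φ₂ = 29.840°.
Δλ = atan2( sin θ sin δ cos φ₁ , cos δ − sin φ₁ sin φ₂ ) = atan2(0.199604, 0.809754) = 0.241682 rad = 13.847°.
λ₂ = λ₁ + Δλ = 40.850°.

latitude 29.840°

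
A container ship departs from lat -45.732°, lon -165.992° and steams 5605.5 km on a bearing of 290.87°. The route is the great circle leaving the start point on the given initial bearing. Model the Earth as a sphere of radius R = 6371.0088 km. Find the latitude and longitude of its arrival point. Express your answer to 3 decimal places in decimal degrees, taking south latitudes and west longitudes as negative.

Central angle δ = d/R = 0.879845 rad.
Converting: φ₁ = -0.798174 rad, θ = 5.076639 rad.
Applying the spherical law of cosines for sides, sin φ₂ = sin φ₁ cos δ + cos φ₁ sin δ cos θ = -0.264706, so φ₂ = -15.349°.
Then Δλ = atan2(-0.502626, 0.447720) = -0.843110 rad, from sin θ sin δ cos φ₁ over cos δ − sin φ₁ sin φ₂.
λ₂ = -165.992° + -48.307° = -214.299°, normalized to (−180°, 180°] → 145.701°.

latitude -15.349°, longitude 145.701°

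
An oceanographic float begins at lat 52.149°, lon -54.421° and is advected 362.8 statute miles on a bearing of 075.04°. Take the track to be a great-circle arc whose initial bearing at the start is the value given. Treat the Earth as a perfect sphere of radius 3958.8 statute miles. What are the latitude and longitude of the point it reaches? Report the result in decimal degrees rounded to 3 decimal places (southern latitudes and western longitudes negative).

δ = 362.8/3958.8 = 0.091644 rad (5.2508°).
Converting: φ₁ = 0.910172 rad, θ = 1.309695 rad.
sin φ₂ = sin φ₁ cos δ + cos φ₁ sin δ cos θ = (0.789609)(0.995804) + (0.613610)(0.091516)(0.258145) = 0.800792
φ₂ = asin(0.800792) = 0.928616 rad = 53.206°.
Δλ = atan2( sin θ sin δ cos φ₁ , cos δ − sin φ₁ sin φ₂ ) = atan2(0.054252, 0.363491) = 0.148158 rad = 8.489°.
Hence λ₂ = -54.421° + 8.489° = -45.932°.

latitude 53.206°, longitude -45.932°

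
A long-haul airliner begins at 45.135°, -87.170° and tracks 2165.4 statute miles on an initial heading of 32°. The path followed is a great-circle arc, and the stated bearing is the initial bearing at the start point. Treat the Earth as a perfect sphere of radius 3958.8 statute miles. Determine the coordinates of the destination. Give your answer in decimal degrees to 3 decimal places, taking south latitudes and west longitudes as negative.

Angular distance δ = d/R = 2165.4 / 3958.8 = 0.546984 rad.
With φ₁ = 45.135° = 0.787754 rad and θ = 32° = 0.558505 rad:
Applying the spherical law of cosines for sides, sin φ₂ = sin φ₁ cos δ + cos φ₁ sin δ cos θ = 0.916515, so φ₂ = 66.422°.
For the longitude increment, Δλ = atan2( sin θ sin δ cos φ₁, cos δ − sin φ₁ sin φ₂ ) = atan2(0.194432, 0.204498) = 43.555°.
Hence λ₂ = -87.170° + 43.555° = -43.615°.

latitude 66.422°, longitude -43.615°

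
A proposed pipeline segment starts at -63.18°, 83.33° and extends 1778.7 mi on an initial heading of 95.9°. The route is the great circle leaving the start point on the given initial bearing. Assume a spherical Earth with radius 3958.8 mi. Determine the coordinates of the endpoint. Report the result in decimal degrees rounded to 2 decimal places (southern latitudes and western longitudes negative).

latitude -55.49°, longitude 133.02°

Central angle δ = d/R = 0.449303 rad.
Converting: φ₁ = -1.102699 rad, θ = 1.673771 rad.
sin φ₂ = sin φ₁ cos δ + cos φ₁ sin δ cos θ = (-0.892428)(0.900750) + (0.451189)(0.434338)(-0.102793) = -0.823999
φ₂ = asin(-0.823999) = -0.968433 rad = -55.49°.
For the longitude increment, Δλ = atan2( sin θ sin δ cos φ₁, cos δ − sin φ₁ sin φ₂ ) = atan2(0.194930, 0.165390) = 49.69°.
λ₂ = 83.33° + 49.69° = 133.02°.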